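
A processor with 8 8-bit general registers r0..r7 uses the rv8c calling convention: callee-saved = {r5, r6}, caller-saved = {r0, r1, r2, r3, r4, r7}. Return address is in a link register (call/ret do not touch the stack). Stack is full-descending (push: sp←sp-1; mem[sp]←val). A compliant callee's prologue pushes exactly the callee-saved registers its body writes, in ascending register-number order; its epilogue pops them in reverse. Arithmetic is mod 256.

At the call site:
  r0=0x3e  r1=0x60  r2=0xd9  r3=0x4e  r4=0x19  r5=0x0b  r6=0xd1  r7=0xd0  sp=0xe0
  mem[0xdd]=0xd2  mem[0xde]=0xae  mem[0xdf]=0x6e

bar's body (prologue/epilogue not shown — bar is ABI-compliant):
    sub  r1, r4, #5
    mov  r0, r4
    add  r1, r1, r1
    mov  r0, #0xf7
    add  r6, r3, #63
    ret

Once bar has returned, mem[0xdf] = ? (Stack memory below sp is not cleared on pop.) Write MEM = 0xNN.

MEM = 0xd1

prologue: push r6 -> mem[0xdf]=0xd1, sp=0xdf
body[0] sub  r1, r4, #5 -> r1=0x14
body[1] mov  r0, r4 -> r0=0x19
body[2] add  r1, r1, r1 -> r1=0x28
body[3] mov  r0, #0xf7 -> r0=0xf7
body[4] add  r6, r3, #63 -> r6=0x8d
epilogue: pop r6=0xd1, sp=0xe0
prologue pushed ['r6'] at ['0xdf']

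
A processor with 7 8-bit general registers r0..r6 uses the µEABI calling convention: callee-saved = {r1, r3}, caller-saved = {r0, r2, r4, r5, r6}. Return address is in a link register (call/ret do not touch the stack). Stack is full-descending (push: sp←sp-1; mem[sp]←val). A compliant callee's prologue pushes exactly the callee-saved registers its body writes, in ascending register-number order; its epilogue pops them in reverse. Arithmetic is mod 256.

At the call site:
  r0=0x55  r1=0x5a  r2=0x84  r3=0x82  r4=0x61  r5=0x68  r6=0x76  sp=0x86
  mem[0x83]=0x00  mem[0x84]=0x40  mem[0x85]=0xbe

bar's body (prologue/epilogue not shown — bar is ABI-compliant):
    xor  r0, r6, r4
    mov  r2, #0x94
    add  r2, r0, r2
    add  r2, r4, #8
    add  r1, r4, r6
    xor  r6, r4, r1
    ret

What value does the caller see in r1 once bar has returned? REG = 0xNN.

REG = 0x5a

prologue: push r1 -> mem[0x85]=0x5a, sp=0x85
body[0] xor  r0, r6, r4 -> r0=0x17
body[1] mov  r2, #0x94 -> r2=0x94
body[2] add  r2, r0, r2 -> r2=0xab
body[3] add  r2, r4, #8 -> r2=0x69
body[4] add  r1, r4, r6 -> r1=0xd7
body[5] xor  r6, r4, r1 -> r6=0xb6
epilogue: pop r1=0x5a, sp=0x86
r1 is callee-saved -> restored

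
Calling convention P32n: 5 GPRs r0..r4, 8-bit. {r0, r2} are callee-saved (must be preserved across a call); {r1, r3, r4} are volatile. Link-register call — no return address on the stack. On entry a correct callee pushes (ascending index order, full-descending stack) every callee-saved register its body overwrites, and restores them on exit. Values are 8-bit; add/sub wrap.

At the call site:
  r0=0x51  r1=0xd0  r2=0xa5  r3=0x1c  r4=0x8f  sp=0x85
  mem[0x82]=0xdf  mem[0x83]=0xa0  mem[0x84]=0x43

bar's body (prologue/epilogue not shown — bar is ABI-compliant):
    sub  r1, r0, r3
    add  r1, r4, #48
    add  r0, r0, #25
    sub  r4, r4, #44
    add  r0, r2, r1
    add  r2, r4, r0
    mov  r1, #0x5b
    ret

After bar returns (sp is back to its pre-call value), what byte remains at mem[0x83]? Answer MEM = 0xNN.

prologue: push r0 -> mem[0x84]=0x51, sp=0x84
prologue: push r2 -> mem[0x83]=0xa5, sp=0x83
body[0] sub  r1, r0, r3 -> r1=0x35
body[1] add  r1, r4, #48 -> r1=0xbf
body[2] add  r0, r0, #25 -> r0=0x6a
body[3] sub  r4, r4, #44 -> r4=0x63
body[4] add  r0, r2, r1 -> r0=0x64
body[5] add  r2, r4, r0 -> r2=0xc7
body[6] mov  r1, #0x5b -> r1=0x5b
epilogue: pop r2=0xa5, sp=0x84
epilogue: pop r0=0x51, sp=0x85
prologue pushed ['r0', 'r2'] at ['0x84', '0x83']

MEM = 0xa5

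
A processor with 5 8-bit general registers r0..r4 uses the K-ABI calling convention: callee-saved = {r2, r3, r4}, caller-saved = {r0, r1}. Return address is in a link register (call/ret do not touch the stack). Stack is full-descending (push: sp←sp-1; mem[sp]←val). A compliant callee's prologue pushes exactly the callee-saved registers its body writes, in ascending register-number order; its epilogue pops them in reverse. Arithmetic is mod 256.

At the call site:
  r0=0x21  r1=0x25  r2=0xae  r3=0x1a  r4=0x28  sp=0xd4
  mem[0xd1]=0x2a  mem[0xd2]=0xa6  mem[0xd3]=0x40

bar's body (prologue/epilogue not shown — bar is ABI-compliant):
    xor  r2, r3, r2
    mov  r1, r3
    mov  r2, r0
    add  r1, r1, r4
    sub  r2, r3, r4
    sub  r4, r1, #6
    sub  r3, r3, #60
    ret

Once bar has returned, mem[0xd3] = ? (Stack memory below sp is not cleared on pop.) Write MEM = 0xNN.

prologue: push r2 -> mem[0xd3]=0xae, sp=0xd3
prologue: push r3 -> mem[0xd2]=0x1a, sp=0xd2
prologue: push r4 -> mem[0xd1]=0x28, sp=0xd1
body[0] xor  r2, r3, r2 -> r2=0xb4
body[1] mov  r1, r3 -> r1=0x1a
body[2] mov  r2, r0 -> r2=0x21
body[3] add  r1, r1, r4 -> r1=0x42
body[4] sub  r2, r3, r4 -> r2=0xf2
body[5] sub  r4, r1, #6 -> r4=0x3c
body[6] sub  r3, r3, #60 -> r3=0xde
epilogue: pop r4=0x28, sp=0xd2
epilogue: pop r3=0x1a, sp=0xd3
epilogue: pop r2=0xae, sp=0xd4
prologue pushed ['r2', 'r3', 'r4'] at ['0xd3', '0xd2', '0xd1']

MEM = 0xae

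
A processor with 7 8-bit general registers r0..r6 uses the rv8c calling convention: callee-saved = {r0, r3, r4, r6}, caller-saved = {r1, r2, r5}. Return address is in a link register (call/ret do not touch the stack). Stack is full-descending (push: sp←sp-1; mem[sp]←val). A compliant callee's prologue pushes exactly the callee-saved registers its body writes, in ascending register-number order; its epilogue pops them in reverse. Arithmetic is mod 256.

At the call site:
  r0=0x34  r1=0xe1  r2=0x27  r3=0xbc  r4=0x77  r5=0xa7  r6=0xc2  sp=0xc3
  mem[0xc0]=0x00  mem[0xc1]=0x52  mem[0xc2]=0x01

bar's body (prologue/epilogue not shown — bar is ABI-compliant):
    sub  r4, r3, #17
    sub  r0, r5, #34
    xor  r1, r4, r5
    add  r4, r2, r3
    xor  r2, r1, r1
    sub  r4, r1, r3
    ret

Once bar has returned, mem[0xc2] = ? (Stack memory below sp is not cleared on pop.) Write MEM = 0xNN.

MEM = 0x34

prologue: push r0 → mem[0xc2]=0x34, sp=0xc2
prologue: push r4 → mem[0xc1]=0x77, sp=0xc1
body[0] sub  r4, r3, #17 → r4=0xab
body[1] sub  r0, r5, #34 → r0=0x85
body[2] xor  r1, r4, r5 → r1=0x0c
body[3] add  r4, r2, r3 → r4=0xe3
body[4] xor  r2, r1, r1 → r2=0x00
body[5] sub  r4, r1, r3 → r4=0x50
epilogue: pop r4=0x77, sp=0xc2
epilogue: pop r0=0x34, sp=0xc3
prologue pushed ['r0', 'r4'] at ['0xc2', '0xc1']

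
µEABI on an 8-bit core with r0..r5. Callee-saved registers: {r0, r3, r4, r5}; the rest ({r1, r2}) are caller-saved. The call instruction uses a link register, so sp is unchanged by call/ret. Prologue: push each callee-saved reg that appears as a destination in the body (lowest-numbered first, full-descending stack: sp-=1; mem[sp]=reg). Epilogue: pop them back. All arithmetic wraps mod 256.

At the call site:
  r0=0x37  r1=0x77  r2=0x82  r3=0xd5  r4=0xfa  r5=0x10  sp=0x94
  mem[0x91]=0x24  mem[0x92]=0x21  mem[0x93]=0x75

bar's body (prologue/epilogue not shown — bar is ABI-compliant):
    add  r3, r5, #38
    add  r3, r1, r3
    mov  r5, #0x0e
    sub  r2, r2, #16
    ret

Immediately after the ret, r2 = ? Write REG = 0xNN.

prologue: push r3 -> mem[0x93]=0xd5, sp=0x93
prologue: push r5 -> mem[0x92]=0x10, sp=0x92
body[0] add  r3, r5, #38 -> r3=0x36
body[1] add  r3, r1, r3 -> r3=0xad
body[2] mov  r5, #0x0e -> r5=0x0e
body[3] sub  r2, r2, #16 -> r2=0x72
epilogue: pop r5=0x10, sp=0x93
epilogue: pop r3=0xd5, sp=0x94
r2 is caller-saved -> body value

REG = 0x72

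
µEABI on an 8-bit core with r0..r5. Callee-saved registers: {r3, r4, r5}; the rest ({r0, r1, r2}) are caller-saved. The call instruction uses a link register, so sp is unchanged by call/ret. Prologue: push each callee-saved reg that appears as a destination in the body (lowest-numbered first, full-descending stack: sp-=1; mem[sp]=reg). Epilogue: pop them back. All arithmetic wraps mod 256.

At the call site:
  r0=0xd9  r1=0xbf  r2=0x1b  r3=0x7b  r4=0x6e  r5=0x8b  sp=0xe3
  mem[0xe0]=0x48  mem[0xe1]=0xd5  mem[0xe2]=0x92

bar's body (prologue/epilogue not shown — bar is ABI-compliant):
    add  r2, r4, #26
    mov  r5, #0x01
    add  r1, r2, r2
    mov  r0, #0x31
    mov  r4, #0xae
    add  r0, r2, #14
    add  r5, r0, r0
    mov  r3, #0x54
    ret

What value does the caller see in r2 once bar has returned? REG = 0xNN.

REG = 0x88

prologue: push r3 -> mem[0xe2]=0x7b, sp=0xe2
prologue: push r4 -> mem[0xe1]=0x6e, sp=0xe1
prologue: push r5 -> mem[0xe0]=0x8b, sp=0xe0
body[0] add  r2, r4, #26 -> r2=0x88
body[1] mov  r5, #0x01 -> r5=0x01
body[2] add  r1, r2, r2 -> r1=0x10
body[3] mov  r0, #0x31 -> r0=0x31
body[4] mov  r4, #0xae -> r4=0xae
body[5] add  r0, r2, #14 -> r0=0x96
body[6] add  r5, r0, r0 -> r5=0x2c
body[7] mov  r3, #0x54 -> r3=0x54
epilogue: pop r5=0x8b, sp=0xe1
epilogue: pop r4=0x6e, sp=0xe2
epilogue: pop r3=0x7b, sp=0xe3
r2 is caller-saved -> body value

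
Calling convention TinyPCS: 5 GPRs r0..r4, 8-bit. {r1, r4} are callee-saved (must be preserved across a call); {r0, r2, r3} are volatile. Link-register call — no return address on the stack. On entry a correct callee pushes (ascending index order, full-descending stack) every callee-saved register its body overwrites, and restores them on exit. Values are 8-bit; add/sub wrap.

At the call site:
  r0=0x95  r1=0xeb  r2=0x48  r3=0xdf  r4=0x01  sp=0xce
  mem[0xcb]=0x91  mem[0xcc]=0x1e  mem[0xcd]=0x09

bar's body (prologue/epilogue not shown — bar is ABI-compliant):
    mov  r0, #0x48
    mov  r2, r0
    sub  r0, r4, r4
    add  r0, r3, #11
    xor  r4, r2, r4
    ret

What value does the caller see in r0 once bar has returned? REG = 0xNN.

prologue: push r4 → mem[0xcd]=0x01, sp=0xcd
body[0] mov  r0, #0x48 → r0=0x48
body[1] mov  r2, r0 → r2=0x48
body[2] sub  r0, r4, r4 → r0=0x00
body[3] add  r0, r3, #11 → r0=0xea
body[4] xor  r4, r2, r4 → r4=0x49
epilogue: pop r4=0x01, sp=0xce
r0 is caller-saved → body value

REG = 0xea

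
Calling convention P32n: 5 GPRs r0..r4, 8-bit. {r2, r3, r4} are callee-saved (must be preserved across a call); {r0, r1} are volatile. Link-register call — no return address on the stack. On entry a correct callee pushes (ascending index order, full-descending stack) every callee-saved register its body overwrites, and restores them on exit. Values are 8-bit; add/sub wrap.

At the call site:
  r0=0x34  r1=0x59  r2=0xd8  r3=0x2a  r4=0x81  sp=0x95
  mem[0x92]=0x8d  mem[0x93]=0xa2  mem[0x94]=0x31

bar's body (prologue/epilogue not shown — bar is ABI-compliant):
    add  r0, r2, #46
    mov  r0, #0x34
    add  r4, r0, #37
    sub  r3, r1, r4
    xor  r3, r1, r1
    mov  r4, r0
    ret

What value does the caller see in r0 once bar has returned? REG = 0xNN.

REG = 0x34

prologue: push r3 → mem[0x94]=0x2a, sp=0x94
prologue: push r4 → mem[0x93]=0x81, sp=0x93
body[0] add  r0, r2, #46 → r0=0x06
body[1] mov  r0, #0x34 → r0=0x34
body[2] add  r4, r0, #37 → r4=0x59
body[3] sub  r3, r1, r4 → r3=0x00
body[4] xor  r3, r1, r1 → r3=0x00
body[5] mov  r4, r0 → r4=0x34
epilogue: pop r4=0x81, sp=0x94
epilogue: pop r3=0x2a, sp=0x95
r0 is caller-saved → body value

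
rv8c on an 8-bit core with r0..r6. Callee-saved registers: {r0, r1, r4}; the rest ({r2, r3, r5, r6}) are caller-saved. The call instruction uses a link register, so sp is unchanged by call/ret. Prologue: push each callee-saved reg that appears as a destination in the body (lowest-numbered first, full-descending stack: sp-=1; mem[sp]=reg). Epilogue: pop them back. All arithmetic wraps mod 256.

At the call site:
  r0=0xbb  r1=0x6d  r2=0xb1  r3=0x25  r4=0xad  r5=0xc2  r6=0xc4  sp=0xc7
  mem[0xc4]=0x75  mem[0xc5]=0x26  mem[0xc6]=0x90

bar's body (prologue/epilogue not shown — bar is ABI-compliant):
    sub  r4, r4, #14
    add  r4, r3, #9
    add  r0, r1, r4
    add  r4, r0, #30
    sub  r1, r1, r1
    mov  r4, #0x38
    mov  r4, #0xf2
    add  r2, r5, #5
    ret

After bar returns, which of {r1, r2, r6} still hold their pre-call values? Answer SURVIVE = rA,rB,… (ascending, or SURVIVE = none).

prologue: push r0 → mem[0xc6]=0xbb, sp=0xc6
prologue: push r1 → mem[0xc5]=0x6d, sp=0xc5
prologue: push r4 → mem[0xc4]=0xad, sp=0xc4
body[0] sub  r4, r4, #14 → r4=0x9f
body[1] add  r4, r3, #9 → r4=0x2e
body[2] add  r0, r1, r4 → r0=0x9b
body[3] add  r4, r0, #30 → r4=0xb9
body[4] sub  r1, r1, r1 → r1=0x00
body[5] mov  r4, #0x38 → r4=0x38
body[6] mov  r4, #0xf2 → r4=0xf2
body[7] add  r2, r5, #5 → r2=0xc7
epilogue: pop r4=0xad, sp=0xc5
epilogue: pop r1=0x6d, sp=0xc6
epilogue: pop r0=0xbb, sp=0xc7
r1: callee-saved, written=True
r2: caller-saved, written=True
r6: caller-saved, written=False

SURVIVE = r1,r6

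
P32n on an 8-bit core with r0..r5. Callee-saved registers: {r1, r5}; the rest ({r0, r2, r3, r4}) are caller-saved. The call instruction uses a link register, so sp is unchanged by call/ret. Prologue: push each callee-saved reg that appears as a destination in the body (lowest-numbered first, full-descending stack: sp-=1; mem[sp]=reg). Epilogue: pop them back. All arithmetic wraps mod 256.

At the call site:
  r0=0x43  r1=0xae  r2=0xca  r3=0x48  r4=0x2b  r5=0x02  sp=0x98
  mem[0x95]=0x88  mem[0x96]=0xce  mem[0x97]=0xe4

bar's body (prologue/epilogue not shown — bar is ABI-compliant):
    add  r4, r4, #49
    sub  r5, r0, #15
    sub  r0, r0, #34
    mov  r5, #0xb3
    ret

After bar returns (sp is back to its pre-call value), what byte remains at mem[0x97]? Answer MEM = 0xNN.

prologue: push r5 → mem[0x97]=0x02, sp=0x97
body[0] add  r4, r4, #49 → r4=0x5c
body[1] sub  r5, r0, #15 → r5=0x34
body[2] sub  r0, r0, #34 → r0=0x21
body[3] mov  r5, #0xb3 → r5=0xb3
epilogue: pop r5=0x02, sp=0x98
prologue pushed ['r5'] at ['0x97']

MEM = 0x02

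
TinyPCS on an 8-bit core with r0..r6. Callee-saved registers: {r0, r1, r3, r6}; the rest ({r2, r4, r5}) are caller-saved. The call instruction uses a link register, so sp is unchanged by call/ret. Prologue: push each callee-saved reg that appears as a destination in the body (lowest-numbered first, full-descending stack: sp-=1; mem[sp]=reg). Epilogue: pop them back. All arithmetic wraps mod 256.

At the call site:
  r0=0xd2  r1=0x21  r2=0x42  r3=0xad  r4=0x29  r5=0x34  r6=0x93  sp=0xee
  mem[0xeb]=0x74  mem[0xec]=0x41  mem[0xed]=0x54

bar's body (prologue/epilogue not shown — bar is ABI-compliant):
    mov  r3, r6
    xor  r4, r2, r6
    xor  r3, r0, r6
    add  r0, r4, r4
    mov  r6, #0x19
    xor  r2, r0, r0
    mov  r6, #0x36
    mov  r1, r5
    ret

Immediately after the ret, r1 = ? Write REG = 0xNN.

prologue: push r0 -> mem[0xed]=0xd2, sp=0xed
prologue: push r1 -> mem[0xec]=0x21, sp=0xec
prologue: push r3 -> mem[0xeb]=0xad, sp=0xeb
prologue: push r6 -> mem[0xea]=0x93, sp=0xea
body[0] mov  r3, r6 -> r3=0x93
body[1] xor  r4, r2, r6 -> r4=0xd1
body[2] xor  r3, r0, r6 -> r3=0x41
body[3] add  r0, r4, r4 -> r0=0xa2
body[4] mov  r6, #0x19 -> r6=0x19
body[5] xor  r2, r0, r0 -> r2=0x00
body[6] mov  r6, #0x36 -> r6=0x36
body[7] mov  r1, r5 -> r1=0x34
epilogue: pop r6=0x93, sp=0xeb
epilogue: pop r3=0xad, sp=0xec
epilogue: pop r1=0x21, sp=0xed
epilogue: pop r0=0xd2, sp=0xee
r1 is callee-saved -> restored

REG = 0x21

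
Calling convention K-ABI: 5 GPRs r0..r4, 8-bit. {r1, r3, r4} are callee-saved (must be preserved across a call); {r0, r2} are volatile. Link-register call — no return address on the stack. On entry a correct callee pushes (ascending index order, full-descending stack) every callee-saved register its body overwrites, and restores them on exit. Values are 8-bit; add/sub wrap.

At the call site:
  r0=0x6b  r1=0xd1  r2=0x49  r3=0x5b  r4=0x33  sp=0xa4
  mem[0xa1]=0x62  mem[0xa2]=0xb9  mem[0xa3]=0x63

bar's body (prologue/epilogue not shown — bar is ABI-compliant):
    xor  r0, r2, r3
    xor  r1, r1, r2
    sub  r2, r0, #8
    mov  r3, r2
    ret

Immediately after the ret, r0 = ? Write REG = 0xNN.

prologue: push r1 → mem[0xa3]=0xd1, sp=0xa3
prologue: push r3 → mem[0xa2]=0x5b, sp=0xa2
body[0] xor  r0, r2, r3 → r0=0x12
body[1] xor  r1, r1, r2 → r1=0x98
body[2] sub  r2, r0, #8 → r2=0x0a
body[3] mov  r3, r2 → r3=0x0a
epilogue: pop r3=0x5b, sp=0xa3
epilogue: pop r1=0xd1, sp=0xa4
r0 is caller-saved → body value

REG = 0x12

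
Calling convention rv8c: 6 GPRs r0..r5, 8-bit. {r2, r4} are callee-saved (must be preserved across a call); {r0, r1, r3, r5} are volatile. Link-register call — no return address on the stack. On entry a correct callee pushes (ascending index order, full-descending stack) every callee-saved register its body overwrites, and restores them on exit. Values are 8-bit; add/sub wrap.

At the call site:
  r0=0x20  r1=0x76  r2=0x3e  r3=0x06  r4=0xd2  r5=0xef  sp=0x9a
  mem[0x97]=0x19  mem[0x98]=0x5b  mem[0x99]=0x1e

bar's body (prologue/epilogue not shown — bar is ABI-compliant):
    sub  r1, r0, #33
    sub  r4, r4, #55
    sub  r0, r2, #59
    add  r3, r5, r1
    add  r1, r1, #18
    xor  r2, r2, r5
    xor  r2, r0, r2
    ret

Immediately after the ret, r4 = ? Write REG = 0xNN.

REG = 0xd2

prologue: push r2 → mem[0x99]=0x3e, sp=0x99
prologue: push r4 → mem[0x98]=0xd2, sp=0x98
body[0] sub  r1, r0, #33 → r1=0xff
body[1] sub  r4, r4, #55 → r4=0x9b
body[2] sub  r0, r2, #59 → r0=0x03
body[3] add  r3, r5, r1 → r3=0xee
body[4] add  r1, r1, #18 → r1=0x11
body[5] xor  r2, r2, r5 → r2=0xd1
body[6] xor  r2, r0, r2 → r2=0xd2
epilogue: pop r4=0xd2, sp=0x99
epilogue: pop r2=0x3e, sp=0x9a
r4 is callee-saved → restored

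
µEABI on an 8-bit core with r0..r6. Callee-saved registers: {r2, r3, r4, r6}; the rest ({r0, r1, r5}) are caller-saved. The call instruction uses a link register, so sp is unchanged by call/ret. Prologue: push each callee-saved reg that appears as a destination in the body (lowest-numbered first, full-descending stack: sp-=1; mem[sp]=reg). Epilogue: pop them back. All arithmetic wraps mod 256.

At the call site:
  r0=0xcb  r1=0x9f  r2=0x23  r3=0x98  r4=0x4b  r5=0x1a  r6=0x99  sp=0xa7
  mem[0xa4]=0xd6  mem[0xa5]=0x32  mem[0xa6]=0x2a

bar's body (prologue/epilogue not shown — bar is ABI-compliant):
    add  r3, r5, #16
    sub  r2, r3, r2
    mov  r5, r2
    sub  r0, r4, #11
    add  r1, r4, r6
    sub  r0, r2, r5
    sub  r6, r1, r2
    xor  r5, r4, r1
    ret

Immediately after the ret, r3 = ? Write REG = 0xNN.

prologue: push r2 -> mem[0xa6]=0x23, sp=0xa6
prologue: push r3 -> mem[0xa5]=0x98, sp=0xa5
prologue: push r6 -> mem[0xa4]=0x99, sp=0xa4
body[0] add  r3, r5, #16 -> r3=0x2a
body[1] sub  r2, r3, r2 -> r2=0x07
body[2] mov  r5, r2 -> r5=0x07
body[3] sub  r0, r4, #11 -> r0=0x40
body[4] add  r1, r4, r6 -> r1=0xe4
body[5] sub  r0, r2, r5 -> r0=0x00
body[6] sub  r6, r1, r2 -> r6=0xdd
body[7] xor  r5, r4, r1 -> r5=0xaf
epilogue: pop r6=0x99, sp=0xa5
epilogue: pop r3=0x98, sp=0xa6
epilogue: pop r2=0x23, sp=0xa7
r3 is callee-saved -> restored

REG = 0x98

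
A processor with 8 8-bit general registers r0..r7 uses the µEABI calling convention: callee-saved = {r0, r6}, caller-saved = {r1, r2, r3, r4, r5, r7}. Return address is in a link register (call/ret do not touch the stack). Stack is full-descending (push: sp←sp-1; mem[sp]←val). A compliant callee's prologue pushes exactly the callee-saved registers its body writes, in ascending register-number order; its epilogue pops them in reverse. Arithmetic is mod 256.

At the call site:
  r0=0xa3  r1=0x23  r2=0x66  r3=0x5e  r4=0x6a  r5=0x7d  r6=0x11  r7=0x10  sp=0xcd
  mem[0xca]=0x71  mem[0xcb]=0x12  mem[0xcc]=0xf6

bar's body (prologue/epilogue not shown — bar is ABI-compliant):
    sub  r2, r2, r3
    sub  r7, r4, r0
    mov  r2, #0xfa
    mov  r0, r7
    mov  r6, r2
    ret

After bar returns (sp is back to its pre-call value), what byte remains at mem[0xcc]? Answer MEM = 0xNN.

prologue: push r0 → mem[0xcc]=0xa3, sp=0xcc
prologue: push r6 → mem[0xcb]=0x11, sp=0xcb
body[0] sub  r2, r2, r3 → r2=0x08
body[1] sub  r7, r4, r0 → r7=0xc7
body[2] mov  r2, #0xfa → r2=0xfa
body[3] mov  r0, r7 → r0=0xc7
body[4] mov  r6, r2 → r6=0xfa
epilogue: pop r6=0x11, sp=0xcc
epilogue: pop r0=0xa3, sp=0xcd
prologue pushed ['r0', 'r6'] at ['0xcc', '0xcb']

MEM = 0xa3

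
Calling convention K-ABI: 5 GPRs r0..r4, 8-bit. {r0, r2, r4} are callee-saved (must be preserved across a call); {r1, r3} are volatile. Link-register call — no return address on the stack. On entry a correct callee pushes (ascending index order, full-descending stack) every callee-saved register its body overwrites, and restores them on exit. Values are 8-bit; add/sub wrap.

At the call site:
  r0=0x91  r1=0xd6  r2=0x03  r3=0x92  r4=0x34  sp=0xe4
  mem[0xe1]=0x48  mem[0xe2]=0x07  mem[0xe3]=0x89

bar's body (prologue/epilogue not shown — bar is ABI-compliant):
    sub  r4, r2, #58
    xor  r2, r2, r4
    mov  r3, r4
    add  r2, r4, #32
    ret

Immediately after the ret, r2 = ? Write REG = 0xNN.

REG = 0x03

prologue: push r2 -> mem[0xe3]=0x03, sp=0xe3
prologue: push r4 -> mem[0xe2]=0x34, sp=0xe2
body[0] sub  r4, r2, #58 -> r4=0xc9
body[1] xor  r2, r2, r4 -> r2=0xca
body[2] mov  r3, r4 -> r3=0xc9
body[3] add  r2, r4, #32 -> r2=0xe9
epilogue: pop r4=0x34, sp=0xe3
epilogue: pop r2=0x03, sp=0xe4
r2 is callee-saved -> restored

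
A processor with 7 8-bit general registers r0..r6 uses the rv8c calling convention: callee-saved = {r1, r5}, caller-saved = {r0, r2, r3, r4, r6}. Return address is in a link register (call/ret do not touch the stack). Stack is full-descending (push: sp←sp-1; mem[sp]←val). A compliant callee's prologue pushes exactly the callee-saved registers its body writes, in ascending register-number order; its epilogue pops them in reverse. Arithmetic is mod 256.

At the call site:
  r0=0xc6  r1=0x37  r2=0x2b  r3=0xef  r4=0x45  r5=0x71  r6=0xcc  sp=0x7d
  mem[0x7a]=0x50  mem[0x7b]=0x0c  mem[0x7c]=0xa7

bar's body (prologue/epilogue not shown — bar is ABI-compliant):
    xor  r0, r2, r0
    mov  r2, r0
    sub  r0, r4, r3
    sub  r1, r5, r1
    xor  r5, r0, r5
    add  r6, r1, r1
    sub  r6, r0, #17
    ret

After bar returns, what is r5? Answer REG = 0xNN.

prologue: push r1 -> mem[0x7c]=0x37, sp=0x7c
prologue: push r5 -> mem[0x7b]=0x71, sp=0x7b
body[0] xor  r0, r2, r0 -> r0=0xed
body[1] mov  r2, r0 -> r2=0xed
body[2] sub  r0, r4, r3 -> r0=0x56
body[3] sub  r1, r5, r1 -> r1=0x3a
body[4] xor  r5, r0, r5 -> r5=0x27
body[5] add  r6, r1, r1 -> r6=0x74
body[6] sub  r6, r0, #17 -> r6=0x45
epilogue: pop r5=0x71, sp=0x7c
epilogue: pop r1=0x37, sp=0x7d
r5 is callee-saved -> restored

REG = 0x71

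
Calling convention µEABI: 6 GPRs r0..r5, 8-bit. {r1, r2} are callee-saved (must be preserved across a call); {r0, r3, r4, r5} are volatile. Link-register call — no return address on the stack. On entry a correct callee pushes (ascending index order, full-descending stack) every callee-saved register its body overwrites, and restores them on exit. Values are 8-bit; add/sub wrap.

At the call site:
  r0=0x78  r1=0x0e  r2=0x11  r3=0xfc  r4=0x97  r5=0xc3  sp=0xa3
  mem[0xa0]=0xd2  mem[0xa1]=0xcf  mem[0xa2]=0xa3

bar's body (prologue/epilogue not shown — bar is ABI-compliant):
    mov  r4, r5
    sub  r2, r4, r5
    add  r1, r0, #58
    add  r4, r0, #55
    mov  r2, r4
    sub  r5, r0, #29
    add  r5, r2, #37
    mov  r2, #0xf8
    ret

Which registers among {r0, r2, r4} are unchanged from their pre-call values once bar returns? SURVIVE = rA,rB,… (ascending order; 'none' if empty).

prologue: push r1 -> mem[0xa2]=0x0e, sp=0xa2
prologue: push r2 -> mem[0xa1]=0x11, sp=0xa1
body[0] mov  r4, r5 -> r4=0xc3
body[1] sub  r2, r4, r5 -> r2=0x00
body[2] add  r1, r0, #58 -> r1=0xb2
body[3] add  r4, r0, #55 -> r4=0xaf
body[4] mov  r2, r4 -> r2=0xaf
body[5] sub  r5, r0, #29 -> r5=0x5b
body[6] add  r5, r2, #37 -> r5=0xd4
body[7] mov  r2, #0xf8 -> r2=0xf8
epilogue: pop r2=0x11, sp=0xa2
epilogue: pop r1=0x0e, sp=0xa3
r0: caller-saved, written=False
r2: callee-saved, written=True
r4: caller-saved, written=True

SURVIVE = r0,r2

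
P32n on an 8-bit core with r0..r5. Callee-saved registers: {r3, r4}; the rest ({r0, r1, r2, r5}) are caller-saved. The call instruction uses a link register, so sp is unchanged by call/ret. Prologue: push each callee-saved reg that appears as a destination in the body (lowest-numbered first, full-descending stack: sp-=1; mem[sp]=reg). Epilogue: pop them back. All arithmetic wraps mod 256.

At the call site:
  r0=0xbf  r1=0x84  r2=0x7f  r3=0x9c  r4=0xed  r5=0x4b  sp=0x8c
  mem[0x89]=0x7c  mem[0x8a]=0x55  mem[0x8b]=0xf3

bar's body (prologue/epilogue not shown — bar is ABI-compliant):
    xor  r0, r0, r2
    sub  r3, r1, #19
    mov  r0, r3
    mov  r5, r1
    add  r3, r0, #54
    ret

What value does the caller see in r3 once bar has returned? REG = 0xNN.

REG = 0x9c

prologue: push r3 -> mem[0x8b]=0x9c, sp=0x8b
body[0] xor  r0, r0, r2 -> r0=0xc0
body[1] sub  r3, r1, #19 -> r3=0x71
body[2] mov  r0, r3 -> r0=0x71
body[3] mov  r5, r1 -> r5=0x84
body[4] add  r3, r0, #54 -> r3=0xa7
epilogue: pop r3=0x9c, sp=0x8c
r3 is callee-saved -> restored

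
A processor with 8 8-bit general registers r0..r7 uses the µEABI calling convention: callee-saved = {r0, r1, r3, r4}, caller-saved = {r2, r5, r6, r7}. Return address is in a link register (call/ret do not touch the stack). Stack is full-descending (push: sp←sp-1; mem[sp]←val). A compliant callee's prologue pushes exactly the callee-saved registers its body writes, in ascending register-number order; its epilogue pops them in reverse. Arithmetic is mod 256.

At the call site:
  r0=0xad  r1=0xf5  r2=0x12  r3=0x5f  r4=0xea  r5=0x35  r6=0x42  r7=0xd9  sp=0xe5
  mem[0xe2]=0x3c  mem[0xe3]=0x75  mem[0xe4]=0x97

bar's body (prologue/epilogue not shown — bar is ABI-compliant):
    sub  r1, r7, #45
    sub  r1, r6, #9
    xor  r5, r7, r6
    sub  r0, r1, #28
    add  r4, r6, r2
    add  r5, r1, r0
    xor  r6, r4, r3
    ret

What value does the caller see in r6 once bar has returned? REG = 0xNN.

prologue: push r0 -> mem[0xe4]=0xad, sp=0xe4
prologue: push r1 -> mem[0xe3]=0xf5, sp=0xe3
prologue: push r4 -> mem[0xe2]=0xea, sp=0xe2
body[0] sub  r1, r7, #45 -> r1=0xac
body[1] sub  r1, r6, #9 -> r1=0x39
body[2] xor  r5, r7, r6 -> r5=0x9b
body[3] sub  r0, r1, #28 -> r0=0x1d
body[4] add  r4, r6, r2 -> r4=0x54
body[5] add  r5, r1, r0 -> r5=0x56
body[6] xor  r6, r4, r3 -> r6=0x0b
epilogue: pop r4=0xea, sp=0xe3
epilogue: pop r1=0xf5, sp=0xe4
epilogue: pop r0=0xad, sp=0xe5
r6 is caller-saved -> body value

REG = 0x0b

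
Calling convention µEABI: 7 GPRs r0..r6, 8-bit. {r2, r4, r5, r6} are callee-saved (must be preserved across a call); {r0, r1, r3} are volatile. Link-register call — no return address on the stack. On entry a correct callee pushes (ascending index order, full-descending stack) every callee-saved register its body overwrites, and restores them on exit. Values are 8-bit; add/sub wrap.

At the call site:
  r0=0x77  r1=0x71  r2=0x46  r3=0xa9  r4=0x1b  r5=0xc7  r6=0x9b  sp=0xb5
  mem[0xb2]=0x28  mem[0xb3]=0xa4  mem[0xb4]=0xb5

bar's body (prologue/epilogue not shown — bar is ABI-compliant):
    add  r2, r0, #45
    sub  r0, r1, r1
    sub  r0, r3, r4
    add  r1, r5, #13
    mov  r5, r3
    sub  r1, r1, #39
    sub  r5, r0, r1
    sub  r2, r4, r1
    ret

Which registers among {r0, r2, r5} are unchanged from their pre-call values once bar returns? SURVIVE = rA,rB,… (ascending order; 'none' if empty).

prologue: push r2 → mem[0xb4]=0x46, sp=0xb4
prologue: push r5 → mem[0xb3]=0xc7, sp=0xb3
body[0] add  r2, r0, #45 → r2=0xa4
body[1] sub  r0, r1, r1 → r0=0x00
body[2] sub  r0, r3, r4 → r0=0x8e
body[3] add  r1, r5, #13 → r1=0xd4
body[4] mov  r5, r3 → r5=0xa9
body[5] sub  r1, r1, #39 → r1=0xad
body[6] sub  r5, r0, r1 → r5=0xe1
body[7] sub  r2, r4, r1 → r2=0x6e
epilogue: pop r5=0xc7, sp=0xb4
epilogue: pop r2=0x46, sp=0xb5
r0: caller-saved, written=True
r2: callee-saved, written=True
r5: callee-saved, written=True

SURVIVE = r2,r5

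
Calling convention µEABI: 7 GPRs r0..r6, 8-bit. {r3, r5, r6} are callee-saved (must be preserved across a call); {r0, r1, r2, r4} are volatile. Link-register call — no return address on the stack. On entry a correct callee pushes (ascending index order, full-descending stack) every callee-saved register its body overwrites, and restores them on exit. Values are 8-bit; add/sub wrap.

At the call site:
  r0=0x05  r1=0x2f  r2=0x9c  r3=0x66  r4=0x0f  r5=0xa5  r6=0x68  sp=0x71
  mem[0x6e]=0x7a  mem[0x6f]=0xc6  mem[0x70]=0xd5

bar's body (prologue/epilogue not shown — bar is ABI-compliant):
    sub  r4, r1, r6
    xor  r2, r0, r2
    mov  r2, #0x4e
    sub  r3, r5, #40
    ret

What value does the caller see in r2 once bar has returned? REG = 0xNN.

prologue: push r3 → mem[0x70]=0x66, sp=0x70
body[0] sub  r4, r1, r6 → r4=0xc7
body[1] xor  r2, r0, r2 → r2=0x99
body[2] mov  r2, #0x4e → r2=0x4e
body[3] sub  r3, r5, #40 → r3=0x7d
epilogue: pop r3=0x66, sp=0x71
r2 is caller-saved → body value

REG = 0x4e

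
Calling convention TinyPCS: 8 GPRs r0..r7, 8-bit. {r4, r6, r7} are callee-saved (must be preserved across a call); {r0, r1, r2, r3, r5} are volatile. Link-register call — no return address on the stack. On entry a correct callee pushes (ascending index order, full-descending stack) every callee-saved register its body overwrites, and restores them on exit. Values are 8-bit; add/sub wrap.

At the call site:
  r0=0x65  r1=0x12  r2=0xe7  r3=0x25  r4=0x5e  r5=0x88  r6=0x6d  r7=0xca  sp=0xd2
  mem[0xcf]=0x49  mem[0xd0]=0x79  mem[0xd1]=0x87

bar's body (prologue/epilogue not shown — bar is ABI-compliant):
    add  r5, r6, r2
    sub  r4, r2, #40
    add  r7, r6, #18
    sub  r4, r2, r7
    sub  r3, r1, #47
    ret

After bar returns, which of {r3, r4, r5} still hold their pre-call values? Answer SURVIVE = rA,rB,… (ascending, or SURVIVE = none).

SURVIVE = r4

prologue: push r4 -> mem[0xd1]=0x5e, sp=0xd1
prologue: push r7 -> mem[0xd0]=0xca, sp=0xd0
body[0] add  r5, r6, r2 -> r5=0x54
body[1] sub  r4, r2, #40 -> r4=0xbf
body[2] add  r7, r6, #18 -> r7=0x7f
body[3] sub  r4, r2, r7 -> r4=0x68
body[4] sub  r3, r1, #47 -> r3=0xe3
epilogue: pop r7=0xca, sp=0xd1
epilogue: pop r4=0x5e, sp=0xd2
r3: caller-saved, written=True
r4: callee-saved, written=True
r5: caller-saved, written=True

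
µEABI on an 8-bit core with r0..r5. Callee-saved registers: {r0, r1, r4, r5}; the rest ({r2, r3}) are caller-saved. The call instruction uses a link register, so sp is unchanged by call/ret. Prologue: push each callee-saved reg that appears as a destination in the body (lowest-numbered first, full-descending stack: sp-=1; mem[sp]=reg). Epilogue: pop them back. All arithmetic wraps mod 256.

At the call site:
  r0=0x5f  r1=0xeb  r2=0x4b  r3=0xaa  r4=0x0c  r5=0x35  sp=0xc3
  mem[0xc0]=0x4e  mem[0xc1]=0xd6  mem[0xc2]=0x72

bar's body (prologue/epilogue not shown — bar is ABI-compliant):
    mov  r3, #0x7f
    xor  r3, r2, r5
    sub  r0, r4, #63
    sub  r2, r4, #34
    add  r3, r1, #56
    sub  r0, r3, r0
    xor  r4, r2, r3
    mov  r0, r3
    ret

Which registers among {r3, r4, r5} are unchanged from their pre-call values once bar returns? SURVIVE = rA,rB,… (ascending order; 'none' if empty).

prologue: push r0 -> mem[0xc2]=0x5f, sp=0xc2
prologue: push r4 -> mem[0xc1]=0x0c, sp=0xc1
body[0] mov  r3, #0x7f -> r3=0x7f
body[1] xor  r3, r2, r5 -> r3=0x7e
body[2] sub  r0, r4, #63 -> r0=0xcd
body[3] sub  r2, r4, #34 -> r2=0xea
body[4] add  r3, r1, #56 -> r3=0x23
body[5] sub  r0, r3, r0 -> r0=0x56
body[6] xor  r4, r2, r3 -> r4=0xc9
body[7] mov  r0, r3 -> r0=0x23
epilogue: pop r4=0x0c, sp=0xc2
epilogue: pop r0=0x5f, sp=0xc3
r3: caller-saved, written=True
r4: callee-saved, written=True
r5: callee-saved, written=False

SURVIVE = r4,r5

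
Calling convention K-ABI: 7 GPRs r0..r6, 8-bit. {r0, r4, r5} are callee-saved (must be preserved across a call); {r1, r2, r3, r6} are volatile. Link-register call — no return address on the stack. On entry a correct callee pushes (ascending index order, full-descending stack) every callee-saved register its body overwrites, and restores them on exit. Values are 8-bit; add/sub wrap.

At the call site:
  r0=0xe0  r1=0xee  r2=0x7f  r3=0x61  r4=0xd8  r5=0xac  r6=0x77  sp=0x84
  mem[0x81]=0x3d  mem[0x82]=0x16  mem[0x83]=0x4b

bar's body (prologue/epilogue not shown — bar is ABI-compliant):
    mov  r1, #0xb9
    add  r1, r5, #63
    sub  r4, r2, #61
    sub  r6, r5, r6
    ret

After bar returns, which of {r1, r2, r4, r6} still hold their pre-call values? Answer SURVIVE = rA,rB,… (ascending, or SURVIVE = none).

SURVIVE = r2,r4

prologue: push r4 -> mem[0x83]=0xd8, sp=0x83
body[0] mov  r1, #0xb9 -> r1=0xb9
body[1] add  r1, r5, #63 -> r1=0xeb
body[2] sub  r4, r2, #61 -> r4=0x42
body[3] sub  r6, r5, r6 -> r6=0x35
epilogue: pop r4=0xd8, sp=0x84
r1: caller-saved, written=True
r2: caller-saved, written=False
r4: callee-saved, written=True
r6: caller-saved, written=True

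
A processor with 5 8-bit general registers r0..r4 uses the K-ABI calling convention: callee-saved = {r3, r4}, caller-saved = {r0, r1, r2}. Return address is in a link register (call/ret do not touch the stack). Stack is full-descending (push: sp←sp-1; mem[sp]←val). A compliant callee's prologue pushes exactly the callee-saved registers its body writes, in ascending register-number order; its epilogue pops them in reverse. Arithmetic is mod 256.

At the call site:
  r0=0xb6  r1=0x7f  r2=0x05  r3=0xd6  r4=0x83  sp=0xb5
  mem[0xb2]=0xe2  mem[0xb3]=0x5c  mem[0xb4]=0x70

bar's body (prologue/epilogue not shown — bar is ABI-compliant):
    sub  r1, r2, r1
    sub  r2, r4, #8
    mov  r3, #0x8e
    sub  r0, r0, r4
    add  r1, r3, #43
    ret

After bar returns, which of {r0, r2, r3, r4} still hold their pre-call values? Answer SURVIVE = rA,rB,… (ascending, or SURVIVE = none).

prologue: push r3 -> mem[0xb4]=0xd6, sp=0xb4
body[0] sub  r1, r2, r1 -> r1=0x86
body[1] sub  r2, r4, #8 -> r2=0x7b
body[2] mov  r3, #0x8e -> r3=0x8e
body[3] sub  r0, r0, r4 -> r0=0x33
body[4] add  r1, r3, #43 -> r1=0xb9
epilogue: pop r3=0xd6, sp=0xb5
r0: caller-saved, written=True
r2: caller-saved, written=True
r3: callee-saved, written=True
r4: callee-saved, written=False

SURVIVE = r3,r4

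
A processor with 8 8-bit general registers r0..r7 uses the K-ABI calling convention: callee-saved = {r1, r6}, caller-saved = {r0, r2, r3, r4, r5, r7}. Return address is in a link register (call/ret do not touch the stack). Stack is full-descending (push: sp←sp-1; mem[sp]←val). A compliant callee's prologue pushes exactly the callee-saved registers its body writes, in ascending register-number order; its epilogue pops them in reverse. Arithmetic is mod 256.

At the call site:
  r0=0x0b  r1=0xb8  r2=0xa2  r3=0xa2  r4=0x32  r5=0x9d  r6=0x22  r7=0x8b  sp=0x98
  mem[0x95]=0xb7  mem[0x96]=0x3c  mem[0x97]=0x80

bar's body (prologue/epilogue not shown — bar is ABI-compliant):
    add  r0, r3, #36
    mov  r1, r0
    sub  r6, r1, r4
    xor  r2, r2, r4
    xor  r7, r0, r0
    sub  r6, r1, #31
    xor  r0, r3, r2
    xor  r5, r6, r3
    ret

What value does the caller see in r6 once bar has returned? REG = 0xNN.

REG = 0x22

prologue: push r1 → mem[0x97]=0xb8, sp=0x97
prologue: push r6 → mem[0x96]=0x22, sp=0x96
body[0] add  r0, r3, #36 → r0=0xc6
body[1] mov  r1, r0 → r1=0xc6
body[2] sub  r6, r1, r4 → r6=0x94
body[3] xor  r2, r2, r4 → r2=0x90
body[4] xor  r7, r0, r0 → r7=0x00
body[5] sub  r6, r1, #31 → r6=0xa7
body[6] xor  r0, r3, r2 → r0=0x32
body[7] xor  r5, r6, r3 → r5=0x05
epilogue: pop r6=0x22, sp=0x97
epilogue: pop r1=0xb8, sp=0x98
r6 is callee-saved → restored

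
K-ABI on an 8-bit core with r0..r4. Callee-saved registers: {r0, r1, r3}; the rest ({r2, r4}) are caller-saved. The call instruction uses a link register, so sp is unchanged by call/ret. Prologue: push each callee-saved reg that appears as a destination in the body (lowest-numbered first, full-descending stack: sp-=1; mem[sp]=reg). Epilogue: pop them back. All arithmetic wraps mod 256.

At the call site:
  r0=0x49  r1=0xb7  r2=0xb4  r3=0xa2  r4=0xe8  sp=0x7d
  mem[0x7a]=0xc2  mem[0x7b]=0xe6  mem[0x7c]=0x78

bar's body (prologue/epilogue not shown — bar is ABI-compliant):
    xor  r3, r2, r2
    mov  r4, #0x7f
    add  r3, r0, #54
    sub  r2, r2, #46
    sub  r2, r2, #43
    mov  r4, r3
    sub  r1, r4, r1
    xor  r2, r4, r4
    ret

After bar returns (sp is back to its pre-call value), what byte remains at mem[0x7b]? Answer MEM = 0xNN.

prologue: push r1 → mem[0x7c]=0xb7, sp=0x7c
prologue: push r3 → mem[0x7b]=0xa2, sp=0x7b
body[0] xor  r3, r2, r2 → r3=0x00
body[1] mov  r4, #0x7f → r4=0x7f
body[2] add  r3, r0, #54 → r3=0x7f
body[3] sub  r2, r2, #46 → r2=0x86
body[4] sub  r2, r2, #43 → r2=0x5b
body[5] mov  r4, r3 → r4=0x7f
body[6] sub  r1, r4, r1 → r1=0xc8
body[7] xor  r2, r4, r4 → r2=0x00
epilogue: pop r3=0xa2, sp=0x7c
epilogue: pop r1=0xb7, sp=0x7d
prologue pushed ['r1', 'r3'] at ['0x7c', '0x7b']

MEM = 0xa2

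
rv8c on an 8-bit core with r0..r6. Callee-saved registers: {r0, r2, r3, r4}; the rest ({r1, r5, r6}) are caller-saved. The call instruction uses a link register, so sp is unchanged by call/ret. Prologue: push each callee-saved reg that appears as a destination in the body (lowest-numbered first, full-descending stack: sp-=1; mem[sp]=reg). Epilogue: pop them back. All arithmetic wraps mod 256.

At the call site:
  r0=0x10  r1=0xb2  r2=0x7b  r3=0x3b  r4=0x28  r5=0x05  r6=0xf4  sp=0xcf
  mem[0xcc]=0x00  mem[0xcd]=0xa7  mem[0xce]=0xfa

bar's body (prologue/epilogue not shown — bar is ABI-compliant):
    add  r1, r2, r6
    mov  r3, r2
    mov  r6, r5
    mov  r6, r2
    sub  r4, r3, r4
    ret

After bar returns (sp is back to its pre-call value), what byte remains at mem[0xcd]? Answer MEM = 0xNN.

MEM = 0x28

prologue: push r3 -> mem[0xce]=0x3b, sp=0xce
prologue: push r4 -> mem[0xcd]=0x28, sp=0xcd
body[0] add  r1, r2, r6 -> r1=0x6f
body[1] mov  r3, r2 -> r3=0x7b
body[2] mov  r6, r5 -> r6=0x05
body[3] mov  r6, r2 -> r6=0x7b
body[4] sub  r4, r3, r4 -> r4=0x53
epilogue: pop r4=0x28, sp=0xce
epilogue: pop r3=0x3b, sp=0xcf
prologue pushed ['r3', 'r4'] at ['0xce', '0xcd']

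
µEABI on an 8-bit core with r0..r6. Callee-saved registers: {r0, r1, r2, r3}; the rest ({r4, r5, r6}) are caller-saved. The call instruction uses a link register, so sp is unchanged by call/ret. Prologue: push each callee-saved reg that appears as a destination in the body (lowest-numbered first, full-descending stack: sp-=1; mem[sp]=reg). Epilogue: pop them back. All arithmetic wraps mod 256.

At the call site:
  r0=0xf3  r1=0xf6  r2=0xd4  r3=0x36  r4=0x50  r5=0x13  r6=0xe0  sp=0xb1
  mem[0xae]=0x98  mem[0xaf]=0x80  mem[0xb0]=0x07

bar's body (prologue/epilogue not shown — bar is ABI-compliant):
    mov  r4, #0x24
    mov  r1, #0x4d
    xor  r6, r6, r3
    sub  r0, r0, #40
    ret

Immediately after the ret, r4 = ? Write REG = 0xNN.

prologue: push r0 -> mem[0xb0]=0xf3, sp=0xb0
prologue: push r1 -> mem[0xaf]=0xf6, sp=0xaf
body[0] mov  r4, #0x24 -> r4=0x24
body[1] mov  r1, #0x4d -> r1=0x4d
body[2] xor  r6, r6, r3 -> r6=0xd6
body[3] sub  r0, r0, #40 -> r0=0xcb
epilogue: pop r1=0xf6, sp=0xb0
epilogue: pop r0=0xf3, sp=0xb1
r4 is caller-saved -> body value

REG = 0x24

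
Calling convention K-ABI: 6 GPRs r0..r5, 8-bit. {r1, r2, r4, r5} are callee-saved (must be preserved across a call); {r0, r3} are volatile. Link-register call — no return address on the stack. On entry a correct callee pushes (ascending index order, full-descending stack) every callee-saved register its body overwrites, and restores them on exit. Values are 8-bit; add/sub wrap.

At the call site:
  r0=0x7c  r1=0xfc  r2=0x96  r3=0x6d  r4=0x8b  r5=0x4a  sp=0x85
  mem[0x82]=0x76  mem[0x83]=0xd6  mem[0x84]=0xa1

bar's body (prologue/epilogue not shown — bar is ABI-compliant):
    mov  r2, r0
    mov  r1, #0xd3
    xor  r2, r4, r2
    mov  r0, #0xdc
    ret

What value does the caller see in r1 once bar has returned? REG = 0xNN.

prologue: push r1 -> mem[0x84]=0xfc, sp=0x84
prologue: push r2 -> mem[0x83]=0x96, sp=0x83
body[0] mov  r2, r0 -> r2=0x7c
body[1] mov  r1, #0xd3 -> r1=0xd3
body[2] xor  r2, r4, r2 -> r2=0xf7
body[3] mov  r0, #0xdc -> r0=0xdc
epilogue: pop r2=0x96, sp=0x84
epilogue: pop r1=0xfc, sp=0x85
r1 is callee-saved -> restored

REG = 0xfc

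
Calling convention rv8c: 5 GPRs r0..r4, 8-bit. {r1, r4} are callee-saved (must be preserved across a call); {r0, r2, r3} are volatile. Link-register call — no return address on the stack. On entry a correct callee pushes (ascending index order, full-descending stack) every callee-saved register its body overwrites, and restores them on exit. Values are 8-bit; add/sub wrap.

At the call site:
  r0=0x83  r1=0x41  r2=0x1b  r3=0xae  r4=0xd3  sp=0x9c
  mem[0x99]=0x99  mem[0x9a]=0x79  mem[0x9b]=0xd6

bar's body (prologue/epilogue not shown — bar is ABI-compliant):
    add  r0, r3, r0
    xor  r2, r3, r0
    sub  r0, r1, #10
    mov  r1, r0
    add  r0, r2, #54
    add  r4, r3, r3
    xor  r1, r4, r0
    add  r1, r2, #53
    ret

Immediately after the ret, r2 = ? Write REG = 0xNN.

REG = 0x9f

prologue: push r1 -> mem[0x9b]=0x41, sp=0x9b
prologue: push r4 -> mem[0x9a]=0xd3, sp=0x9a
body[0] add  r0, r3, r0 -> r0=0x31
body[1] xor  r2, r3, r0 -> r2=0x9f
body[2] sub  r0, r1, #10 -> r0=0x37
body[3] mov  r1, r0 -> r1=0x37
body[4] add  r0, r2, #54 -> r0=0xd5
body[5] add  r4, r3, r3 -> r4=0x5c
body[6] xor  r1, r4, r0 -> r1=0x89
body[7] add  r1, r2, #53 -> r1=0xd4
epilogue: pop r4=0xd3, sp=0x9b
epilogue: pop r1=0x41, sp=0x9c
r2 is caller-saved -> body value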